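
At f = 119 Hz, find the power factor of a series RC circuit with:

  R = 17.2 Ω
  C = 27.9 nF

Step 1 — Angular frequency: ω = 2π·f = 2π·119 = 747.7 rad/s.
Step 2 — Component impedances:
  R: Z = R = 17.2 Ω
  C: Z = 1/(jωC) = -j/(ω·C) = 0 - j4.794e+04 Ω
Step 3 — Series combination: Z_total = R + C = 17.2 - j4.794e+04 Ω = 4.794e+04∠-90.0° Ω.
Step 4 — Power factor: PF = cos(φ) = Re(Z)/|Z| = 17.2/4.794e+04 = 0.0003588.
Step 5 — Type: Im(Z) = -4.794e+04 ⇒ leading (phase φ = -90.0°).

PF = 0.0003588 (leading, φ = -90.0°)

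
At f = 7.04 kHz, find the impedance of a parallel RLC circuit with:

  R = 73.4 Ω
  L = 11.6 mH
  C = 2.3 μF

Step 1 — Angular frequency: ω = 2π·f = 2π·7040 = 4.423e+04 rad/s.
Step 2 — Component impedances:
  R: Z = R = 73.4 Ω
  L: Z = jωL = j·4.423e+04·0.0116 = 0 + j513.1 Ω
  C: Z = 1/(jωC) = -j/(ω·C) = 0 - j9.829 Ω
Step 3 — Parallel combination: 1/Z_total = 1/R + 1/L + 1/C; Z_total = 1.343 - j9.838 Ω = 9.929∠-82.2° Ω.

Z = 1.343 - j9.838 Ω = 9.929∠-82.2° Ω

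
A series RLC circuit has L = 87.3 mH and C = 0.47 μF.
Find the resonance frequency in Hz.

Step 1 — Resonance condition Im(Z)=0 gives ω₀ = 1/√(LC).
Step 2 — ω₀ = 1/√(0.0873·4.7e-07) = 4937 rad/s.
Step 3 — f₀ = ω₀/(2π) = 785.7 Hz.

f₀ = 785.7 Hz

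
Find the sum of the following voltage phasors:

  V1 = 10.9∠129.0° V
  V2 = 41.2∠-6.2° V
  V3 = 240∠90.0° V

Step 1 — Convert each phasor to rectangular form:
  V1 = 10.9·(cos(129.0°) + j·sin(129.0°)) = -6.86 + j8.471 V
  V2 = 41.2·(cos(-6.2°) + j·sin(-6.2°)) = 40.96 - j4.45 V
  V3 = 240·(cos(90.0°) + j·sin(90.0°)) = 0 + j240 V
Step 2 — Sum components: V_total = 34.1 + j244 V.
Step 3 — Convert to polar: |V_total| = 246.4 V, ∠V_total = 82.0°.

V_total = 246.4∠82.0° V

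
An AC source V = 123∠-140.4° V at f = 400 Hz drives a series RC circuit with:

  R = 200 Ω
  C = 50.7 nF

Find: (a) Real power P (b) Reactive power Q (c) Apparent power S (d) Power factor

Step 1 — Angular frequency: ω = 2π·f = 2π·400 = 2513 rad/s.
Step 2 — Component impedances:
  R: Z = R = 200 Ω
  C: Z = 1/(jωC) = -j/(ω·C) = 0 - j7848 Ω
Step 3 — Series combination: Z_total = R + C = 200 - j7848 Ω = 7850∠-88.5° Ω.
Step 4 — Source phasor: V = 123∠-140.4° V = -94.77 - j78.4 V.
Step 5 — Current: I = V / Z = 0.009676 - j0.01232 A = 0.01567∠-51.9° A.
Step 6 — Complex power: S = V·I* = 0.0491 - j1.927 VA.
Step 7 — Real power: P = Re(S) = 0.0491 W.
Step 8 — Reactive power: Q = Im(S) = -1.927 VAR.
Step 9 — Apparent power: |S| = 1.927 VA.
Step 10 — Power factor: PF = P/|S| = 0.02548 (leading).

(a) P = 0.0491 W  (b) Q = -1.927 VAR  (c) S = 1.927 VA  (d) PF = 0.02548 (leading)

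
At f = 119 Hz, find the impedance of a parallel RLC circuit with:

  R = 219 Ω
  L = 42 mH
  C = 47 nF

Step 1 — Angular frequency: ω = 2π·f = 2π·119 = 747.7 rad/s.
Step 2 — Component impedances:
  R: Z = R = 219 Ω
  L: Z = jωL = j·747.7·0.042 = 0 + j31.4 Ω
  C: Z = 1/(jωC) = -j/(ω·C) = 0 - j2.846e+04 Ω
Step 3 — Parallel combination: 1/Z_total = 1/R + 1/L + 1/C; Z_total = 4.422 + j30.8 Ω = 31.12∠81.8° Ω.

Z = 4.422 + j30.8 Ω = 31.12∠81.8° Ω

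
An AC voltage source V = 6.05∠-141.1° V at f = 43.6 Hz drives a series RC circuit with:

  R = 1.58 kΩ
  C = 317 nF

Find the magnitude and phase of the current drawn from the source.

Step 1 — Angular frequency: ω = 2π·f = 2π·43.6 = 273.9 rad/s.
Step 2 — Component impedances:
  R: Z = R = 1580 Ω
  C: Z = 1/(jωC) = -j/(ω·C) = 0 - j1.152e+04 Ω
Step 3 — Series combination: Z_total = R + C = 1580 - j1.152e+04 Ω = 1.162e+04∠-82.2° Ω.
Step 4 — Source phasor: V = 6.05∠-141.1° V = -4.708 - j3.799 V.
Step 5 — Ohm's law: I = V / Z_total = (-4.708 - j3.799) / (1580 - j1.152e+04) = 0.0002688 - j0.0004458 A.
Step 6 — Convert to polar: |I| = 0.0005205 A, ∠I = -58.9°.

I = 0.0005205∠-58.9° A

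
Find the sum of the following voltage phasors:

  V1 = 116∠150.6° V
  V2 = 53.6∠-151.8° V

Step 1 — Convert each phasor to rectangular form:
  V1 = 116·(cos(150.6°) + j·sin(150.6°)) = -101.1 + j56.94 V
  V2 = 53.6·(cos(-151.8°) + j·sin(-151.8°)) = -47.24 - j25.33 V
Step 2 — Sum components: V_total = -148.3 + j31.62 V.
Step 3 — Convert to polar: |V_total| = 151.6 V, ∠V_total = 168.0°.

V_total = 151.6∠168.0° V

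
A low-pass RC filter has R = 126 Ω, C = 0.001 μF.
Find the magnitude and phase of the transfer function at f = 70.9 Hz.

Step 1 — Angular frequency: ω = 2π·70.9 = 445.5 rad/s.
Step 2 — Transfer function: H(jω) = 1/(1 + jωRC).
Step 3 — Denominator: 1 + jωRC = 1 + j·445.5·126·1e-09 = 1 + j5.613e-05.
Step 4 — H = 1 - j5.613e-05.
Step 5 — Magnitude: |H| = 1 (-0.0 dB); phase: φ = -0.0°.

|H| = 1 (-0.0 dB), φ = -0.0°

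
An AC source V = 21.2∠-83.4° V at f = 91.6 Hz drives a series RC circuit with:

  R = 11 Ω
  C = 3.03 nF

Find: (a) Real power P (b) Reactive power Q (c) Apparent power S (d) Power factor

Step 1 — Angular frequency: ω = 2π·f = 2π·91.6 = 575.5 rad/s.
Step 2 — Component impedances:
  R: Z = R = 11 Ω
  C: Z = 1/(jωC) = -j/(ω·C) = 0 - j5.734e+05 Ω
Step 3 — Series combination: Z_total = R + C = 11 - j5.734e+05 Ω = 5.734e+05∠-90.0° Ω.
Step 4 — Source phasor: V = 21.2∠-83.4° V = 2.437 - j21.06 V.
Step 5 — Current: I = V / Z = 3.673e-05 + j4.249e-06 A = 3.697e-05∠6.6° A.
Step 6 — Complex power: S = V·I* = 1.503e-08 - j0.0007838 VA.
Step 7 — Real power: P = Re(S) = 1.503e-08 W.
Step 8 — Reactive power: Q = Im(S) = -0.0007838 VAR.
Step 9 — Apparent power: |S| = 0.0007838 VA.
Step 10 — Power factor: PF = P/|S| = 1.918e-05 (leading).

(a) P = 1.503e-08 W  (b) Q = -0.0007838 VAR  (c) S = 0.0007838 VA  (d) PF = 1.918e-05 (leading)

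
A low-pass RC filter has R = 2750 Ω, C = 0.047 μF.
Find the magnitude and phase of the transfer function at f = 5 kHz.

Step 1 — Angular frequency: ω = 2π·5000 = 3.142e+04 rad/s.
Step 2 — Transfer function: H(jω) = 1/(1 + jωRC).
Step 3 — Denominator: 1 + jωRC = 1 + j·3.142e+04·2750·4.7e-08 = 1 + j4.061.
Step 4 — H = 0.05718 - j0.2322.
Step 5 — Magnitude: |H| = 0.2391 (-12.4 dB); phase: φ = -76.2°.

|H| = 0.2391 (-12.4 dB), φ = -76.2°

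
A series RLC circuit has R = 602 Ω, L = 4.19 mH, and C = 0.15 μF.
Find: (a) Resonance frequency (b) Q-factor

Step 1 — Resonance condition Im(Z)=0 gives ω₀ = 1/√(LC).
Step 2 — ω₀ = 1/√(0.00419·1.5e-07) = 3.989e+04 rad/s.
Step 3 — f₀ = ω₀/(2π) = 6348 Hz.
Step 4 — Series Q: Q = ω₀L/R = 3.989e+04·0.00419/602 = 0.2776.

(a) f₀ = 6348 Hz  (b) Q = 0.2776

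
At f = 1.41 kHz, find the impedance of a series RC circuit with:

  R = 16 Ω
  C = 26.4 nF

Step 1 — Angular frequency: ω = 2π·f = 2π·1410 = 8859 rad/s.
Step 2 — Component impedances:
  R: Z = R = 16 Ω
  C: Z = 1/(jωC) = -j/(ω·C) = 0 - j4276 Ω
Step 3 — Series combination: Z_total = R + C = 16 - j4276 Ω = 4276∠-89.8° Ω.

Z = 16 - j4276 Ω = 4276∠-89.8° Ω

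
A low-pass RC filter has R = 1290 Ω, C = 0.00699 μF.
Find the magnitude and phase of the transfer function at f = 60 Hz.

Step 1 — Angular frequency: ω = 2π·60 = 377 rad/s.
Step 2 — Transfer function: H(jω) = 1/(1 + jωRC).
Step 3 — Denominator: 1 + jωRC = 1 + j·377·1290·6.99e-09 = 1 + j0.003399.
Step 4 — H = 1 - j0.003399.
Step 5 — Magnitude: |H| = 1 (-0.0 dB); phase: φ = -0.2°.

|H| = 1 (-0.0 dB), φ = -0.2°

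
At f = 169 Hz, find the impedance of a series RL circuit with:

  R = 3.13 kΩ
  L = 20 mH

Step 1 — Angular frequency: ω = 2π·f = 2π·169 = 1062 rad/s.
Step 2 — Component impedances:
  R: Z = R = 3130 Ω
  L: Z = jωL = j·1062·0.02 = 0 + j21.24 Ω
Step 3 — Series combination: Z_total = R + L = 3130 + j21.24 Ω = 3130∠0.4° Ω.

Z = 3130 + j21.24 Ω = 3130∠0.4° Ω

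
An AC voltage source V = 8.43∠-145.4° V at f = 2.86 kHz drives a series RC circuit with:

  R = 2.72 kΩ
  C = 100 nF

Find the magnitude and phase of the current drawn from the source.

Step 1 — Angular frequency: ω = 2π·f = 2π·2860 = 1.797e+04 rad/s.
Step 2 — Component impedances:
  R: Z = R = 2720 Ω
  C: Z = 1/(jωC) = -j/(ω·C) = 0 - j556.5 Ω
Step 3 — Series combination: Z_total = R + C = 2720 - j556.5 Ω = 2776∠-11.6° Ω.
Step 4 — Source phasor: V = 8.43∠-145.4° V = -6.939 - j4.787 V.
Step 5 — Ohm's law: I = V / Z_total = (-6.939 - j4.787) / (2720 - j556.5) = -0.002103 - j0.00219 A.
Step 6 — Convert to polar: |I| = 0.003036 A, ∠I = -133.8°.

I = 0.003036∠-133.8° A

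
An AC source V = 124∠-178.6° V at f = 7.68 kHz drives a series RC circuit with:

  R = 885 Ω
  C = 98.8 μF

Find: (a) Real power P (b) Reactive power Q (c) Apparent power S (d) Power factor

Step 1 — Angular frequency: ω = 2π·f = 2π·7680 = 4.825e+04 rad/s.
Step 2 — Component impedances:
  R: Z = R = 885 Ω
  C: Z = 1/(jωC) = -j/(ω·C) = 0 - j0.2097 Ω
Step 3 — Series combination: Z_total = R + C = 885 - j0.2097 Ω = 885∠-0.0° Ω.
Step 4 — Source phasor: V = 124∠-178.6° V = -124 - j3.03 V.
Step 5 — Current: I = V / Z = -0.1401 - j0.003456 A = 0.1401∠-178.6° A.
Step 6 — Complex power: S = V·I* = 17.37 - j0.004118 VA.
Step 7 — Real power: P = Re(S) = 17.37 W.
Step 8 — Reactive power: Q = Im(S) = -0.004118 VAR.
Step 9 — Apparent power: |S| = 17.37 VA.
Step 10 — Power factor: PF = P/|S| = 1 (leading).

(a) P = 17.37 W  (b) Q = -0.004118 VAR  (c) S = 17.37 VA  (d) PF = 1 (leading)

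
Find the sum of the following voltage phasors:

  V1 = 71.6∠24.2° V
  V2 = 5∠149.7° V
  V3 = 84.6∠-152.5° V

Step 1 — Convert each phasor to rectangular form:
  V1 = 71.6·(cos(24.2°) + j·sin(24.2°)) = 65.31 + j29.35 V
  V2 = 5·(cos(149.7°) + j·sin(149.7°)) = -4.317 + j2.523 V
  V3 = 84.6·(cos(-152.5°) + j·sin(-152.5°)) = -75.04 - j39.06 V
Step 2 — Sum components: V_total = -14.05 - j7.191 V.
Step 3 — Convert to polar: |V_total| = 15.78 V, ∠V_total = -152.9°.

V_total = 15.78∠-152.9° V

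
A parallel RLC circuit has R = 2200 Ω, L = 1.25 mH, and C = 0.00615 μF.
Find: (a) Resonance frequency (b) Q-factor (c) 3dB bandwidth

Step 1 — Resonance: ω₀ = 1/√(LC) = 1/√(0.00125·6.15e-09) = 3.607e+05 rad/s.
Step 2 — f₀ = ω₀/(2π) = 5.74e+04 Hz.
Step 3 — Parallel Q: Q = R/(ω₀L) = 2200/(3.607e+05·0.00125) = 4.88.
Step 4 — Bandwidth: Δω = ω₀/Q = 7.391e+04 rad/s; BW = Δω/(2π) = 1.176e+04 Hz.

(a) f₀ = 5.74e+04 Hz  (b) Q = 4.88  (c) BW = 1.176e+04 Hz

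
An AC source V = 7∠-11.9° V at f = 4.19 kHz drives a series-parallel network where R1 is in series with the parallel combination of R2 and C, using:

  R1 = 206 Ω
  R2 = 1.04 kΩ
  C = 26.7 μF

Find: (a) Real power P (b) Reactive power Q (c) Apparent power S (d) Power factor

Step 1 — Angular frequency: ω = 2π·f = 2π·4190 = 2.633e+04 rad/s.
Step 2 — Component impedances:
  R1: Z = R = 206 Ω
  R2: Z = R = 1040 Ω
  C: Z = 1/(jωC) = -j/(ω·C) = 0 - j1.423 Ω
Step 3 — Parallel branch: R2 || C = 1/(1/R2 + 1/C) = 0.001946 - j1.423 Ω.
Step 4 — Series with R1: Z_total = R1 + (R2 || C) = 206 - j1.423 Ω = 206∠-0.4° Ω.
Step 5 — Source phasor: V = 7∠-11.9° V = 6.85 - j1.443 V.
Step 6 — Current: I = V / Z = 0.0333 - j0.006777 A = 0.03398∠-11.5° A.
Step 7 — Complex power: S = V·I* = 0.2379 - j0.001643 VA.
Step 8 — Real power: P = Re(S) = 0.2379 W.
Step 9 — Reactive power: Q = Im(S) = -0.001643 VAR.
Step 10 — Apparent power: |S| = 0.2379 VA.
Step 11 — Power factor: PF = P/|S| = 1 (leading).

(a) P = 0.2379 W  (b) Q = -0.001643 VAR  (c) S = 0.2379 VA  (d) PF = 1 (leading)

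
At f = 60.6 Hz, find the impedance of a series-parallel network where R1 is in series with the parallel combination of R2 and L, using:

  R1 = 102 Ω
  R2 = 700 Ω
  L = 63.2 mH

Step 1 — Angular frequency: ω = 2π·f = 2π·60.6 = 380.8 rad/s.
Step 2 — Component impedances:
  R1: Z = R = 102 Ω
  R2: Z = R = 700 Ω
  L: Z = jωL = j·380.8·0.0632 = 0 + j24.06 Ω
Step 3 — Parallel branch: R2 || L = 1/(1/R2 + 1/L) = 0.8263 + j24.04 Ω.
Step 4 — Series with R1: Z_total = R1 + (R2 || L) = 102.8 + j24.04 Ω = 105.6∠13.2° Ω.

Z = 102.8 + j24.04 Ω = 105.6∠13.2° Ω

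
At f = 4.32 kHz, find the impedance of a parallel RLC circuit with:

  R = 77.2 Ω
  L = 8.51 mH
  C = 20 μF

Step 1 — Angular frequency: ω = 2π·f = 2π·4320 = 2.714e+04 rad/s.
Step 2 — Component impedances:
  R: Z = R = 77.2 Ω
  L: Z = jωL = j·2.714e+04·0.00851 = 0 + j231 Ω
  C: Z = 1/(jωC) = -j/(ω·C) = 0 - j1.842 Ω
Step 3 — Parallel combination: 1/Z_total = 1/R + 1/L + 1/C; Z_total = 0.04464 - j1.856 Ω = 1.856∠-88.6° Ω.

Z = 0.04464 - j1.856 Ω = 1.856∠-88.6° Ω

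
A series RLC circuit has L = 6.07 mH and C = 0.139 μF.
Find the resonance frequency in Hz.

Step 1 — Resonance condition Im(Z)=0 gives ω₀ = 1/√(LC).
Step 2 — ω₀ = 1/√(0.00607·1.39e-07) = 3.443e+04 rad/s.
Step 3 — f₀ = ω₀/(2π) = 5479 Hz.

f₀ = 5479 Hz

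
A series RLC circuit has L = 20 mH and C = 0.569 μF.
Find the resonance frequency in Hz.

Step 1 — Resonance condition Im(Z)=0 gives ω₀ = 1/√(LC).
Step 2 — ω₀ = 1/√(0.02·5.69e-07) = 9374 rad/s.
Step 3 — f₀ = ω₀/(2π) = 1492 Hz.

f₀ = 1492 Hz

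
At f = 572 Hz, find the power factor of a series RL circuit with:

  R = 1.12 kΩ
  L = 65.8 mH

Step 1 — Angular frequency: ω = 2π·f = 2π·572 = 3594 rad/s.
Step 2 — Component impedances:
  R: Z = R = 1120 Ω
  L: Z = jωL = j·3594·0.0658 = 0 + j236.5 Ω
Step 3 — Series combination: Z_total = R + L = 1120 + j236.5 Ω = 1145∠11.9° Ω.
Step 4 — Power factor: PF = cos(φ) = Re(Z)/|Z| = 1120/1144.7 = 0.9784.
Step 5 — Type: Im(Z) = 236.5 ⇒ lagging (phase φ = 11.9°).

PF = 0.9784 (lagging, φ = 11.9°)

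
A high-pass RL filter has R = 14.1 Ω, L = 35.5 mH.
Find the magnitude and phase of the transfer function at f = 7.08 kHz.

Step 1 — Angular frequency: ω = 2π·7080 = 4.448e+04 rad/s.
Step 2 — Transfer function: H(jω) = jωL/(R + jωL).
Step 3 — Numerator jωL = j·1579; denominator R + jωL = 14.1 + j1579.
Step 4 — H = 0.9999 + j0.008928.
Step 5 — Magnitude: |H| = 1 (-0.0 dB); phase: φ = 0.5°.

|H| = 1 (-0.0 dB), φ = 0.5°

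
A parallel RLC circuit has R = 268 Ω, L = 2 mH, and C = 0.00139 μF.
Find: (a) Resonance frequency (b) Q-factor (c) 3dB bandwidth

Step 1 — Resonance: ω₀ = 1/√(LC) = 1/√(0.002·1.39e-09) = 5.998e+05 rad/s.
Step 2 — f₀ = ω₀/(2π) = 9.545e+04 Hz.
Step 3 — Parallel Q: Q = R/(ω₀L) = 268/(5.998e+05·0.002) = 0.2234.
Step 4 — Bandwidth: Δω = ω₀/Q = 2.684e+06 rad/s; BW = Δω/(2π) = 4.272e+05 Hz.

(a) f₀ = 9.545e+04 Hz  (b) Q = 0.2234  (c) BW = 4.272e+05 Hz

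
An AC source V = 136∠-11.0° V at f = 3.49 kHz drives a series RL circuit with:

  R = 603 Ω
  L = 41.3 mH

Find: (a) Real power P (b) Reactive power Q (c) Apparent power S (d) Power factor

Step 1 — Angular frequency: ω = 2π·f = 2π·3490 = 2.193e+04 rad/s.
Step 2 — Component impedances:
  R: Z = R = 603 Ω
  L: Z = jωL = j·2.193e+04·0.0413 = 0 + j905.6 Ω
Step 3 — Series combination: Z_total = R + L = 603 + j905.6 Ω = 1088∠56.3° Ω.
Step 4 — Source phasor: V = 136∠-11.0° V = 133.5 - j25.95 V.
Step 5 — Current: I = V / Z = 0.04815 - j0.1154 A = 0.125∠-67.3° A.
Step 6 — Complex power: S = V·I* = 9.421 + j14.15 VA.
Step 7 — Real power: P = Re(S) = 9.421 W.
Step 8 — Reactive power: Q = Im(S) = 14.15 VAR.
Step 9 — Apparent power: |S| = 17 VA.
Step 10 — Power factor: PF = P/|S| = 0.5542 (lagging).

(a) P = 9.421 W  (b) Q = 14.15 VAR  (c) S = 17 VA  (d) PF = 0.5542 (lagging)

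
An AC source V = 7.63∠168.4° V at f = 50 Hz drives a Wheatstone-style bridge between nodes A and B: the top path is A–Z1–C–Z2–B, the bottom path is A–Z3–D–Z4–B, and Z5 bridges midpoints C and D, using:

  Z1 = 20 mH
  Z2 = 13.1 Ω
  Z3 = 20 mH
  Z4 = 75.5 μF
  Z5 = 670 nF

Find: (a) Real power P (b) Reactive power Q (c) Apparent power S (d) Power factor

Step 1 — Angular frequency: ω = 2π·f = 2π·50 = 314.2 rad/s.
Step 2 — Component impedances:
  Z1: Z = jωL = j·314.2·0.02 = 0 + j6.283 Ω
  Z2: Z = R = 13.1 Ω
  Z3: Z = jωL = j·314.2·0.02 = 0 + j6.283 Ω
  Z4: Z = 1/(jωC) = -j/(ω·C) = 0 - j42.16 Ω
  Z5: Z = 1/(jωC) = -j/(ω·C) = 0 - j4751 Ω
Step 3 — Bridge requires nodal analysis (the Z5 bridge couples midpoints C and D, so the two paths cannot be reduced to a simple series/parallel combination). Setting node B to ground and injecting 1 A at node A, the 3-node admittance system at A, C, D solves to V_A = Z_AB = 16.11 + j0.4931 Ω = 16.12∠1.8° Ω.
Step 4 — Source phasor: V = 7.63∠168.4° V = -7.474 + j1.534 V.
Step 5 — Current: I = V / Z = -0.4605 + j0.1093 A = 0.4733∠166.6° A.
Step 6 — Complex power: S = V·I* = 3.609 + j0.1104 VA.
Step 7 — Real power: P = Re(S) = 3.609 W.
Step 8 — Reactive power: Q = Im(S) = 0.1104 VAR.
Step 9 — Apparent power: |S| = 3.611 VA.
Step 10 — Power factor: PF = P/|S| = 0.9995 (lagging).

(a) P = 3.609 W  (b) Q = 0.1104 VAR  (c) S = 3.611 VA  (d) PF = 0.9995 (lagging)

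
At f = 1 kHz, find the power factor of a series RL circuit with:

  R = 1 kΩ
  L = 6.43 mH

Step 1 — Angular frequency: ω = 2π·f = 2π·1000 = 6283 rad/s.
Step 2 — Component impedances:
  R: Z = R = 1000 Ω
  L: Z = jωL = j·6283·0.00643 = 0 + j40.4 Ω
Step 3 — Series combination: Z_total = R + L = 1000 + j40.4 Ω = 1001∠2.3° Ω.
Step 4 — Power factor: PF = cos(φ) = Re(Z)/|Z| = 1000/1000.8 = 0.9992.
Step 5 — Type: Im(Z) = 40.4 ⇒ lagging (phase φ = 2.3°).

PF = 0.9992 (lagging, φ = 2.3°)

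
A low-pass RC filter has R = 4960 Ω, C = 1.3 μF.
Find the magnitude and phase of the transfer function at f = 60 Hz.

Step 1 — Angular frequency: ω = 2π·60 = 377 rad/s.
Step 2 — Transfer function: H(jω) = 1/(1 + jωRC).
Step 3 — Denominator: 1 + jωRC = 1 + j·377·4960·1.3e-06 = 1 + j2.431.
Step 4 — H = 0.1447 - j0.3518.
Step 5 — Magnitude: |H| = 0.3804 (-8.4 dB); phase: φ = -67.6°.

|H| = 0.3804 (-8.4 dB), φ = -67.6°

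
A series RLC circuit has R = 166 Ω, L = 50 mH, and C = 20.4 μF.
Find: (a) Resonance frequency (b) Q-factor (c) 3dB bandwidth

Step 1 — Resonance condition Im(Z)=0 gives ω₀ = 1/√(LC).
Step 2 — ω₀ = 1/√(0.05·2.04e-05) = 990.1 rad/s.
Step 3 — f₀ = ω₀/(2π) = 157.6 Hz.
Step 4 — Series Q: Q = ω₀L/R = 990.1·0.05/166 = 0.2982.
Step 5 — 3dB bandwidth: Δω = ω₀/Q = 3320 rad/s; BW = Δω/(2π) = 528.4 Hz.

(a) f₀ = 157.6 Hz  (b) Q = 0.2982  (c) BW = 528.4 Hz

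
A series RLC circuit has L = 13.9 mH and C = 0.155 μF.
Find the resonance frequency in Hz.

Step 1 — Resonance condition Im(Z)=0 gives ω₀ = 1/√(LC).
Step 2 — ω₀ = 1/√(0.0139·1.55e-07) = 2.154e+04 rad/s.
Step 3 — f₀ = ω₀/(2π) = 3429 Hz.

f₀ = 3429 Hz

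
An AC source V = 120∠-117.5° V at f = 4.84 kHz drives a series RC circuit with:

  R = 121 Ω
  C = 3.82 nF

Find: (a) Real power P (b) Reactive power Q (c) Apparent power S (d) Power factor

Step 1 — Angular frequency: ω = 2π·f = 2π·4840 = 3.041e+04 rad/s.
Step 2 — Component impedances:
  R: Z = R = 121 Ω
  C: Z = 1/(jωC) = -j/(ω·C) = 0 - j8608 Ω
Step 3 — Series combination: Z_total = R + C = 121 - j8608 Ω = 8609∠-89.2° Ω.
Step 4 — Source phasor: V = 120∠-117.5° V = -55.41 - j106.4 V.
Step 5 — Current: I = V / Z = 0.01227 - j0.006609 A = 0.01394∠-28.3° A.
Step 6 — Complex power: S = V·I* = 0.02351 - j1.672 VA.
Step 7 — Real power: P = Re(S) = 0.02351 W.
Step 8 — Reactive power: Q = Im(S) = -1.672 VAR.
Step 9 — Apparent power: |S| = 1.673 VA.
Step 10 — Power factor: PF = P/|S| = 0.01406 (leading).

(a) P = 0.02351 W  (b) Q = -1.672 VAR  (c) S = 1.673 VA  (d) PF = 0.01406 (leading)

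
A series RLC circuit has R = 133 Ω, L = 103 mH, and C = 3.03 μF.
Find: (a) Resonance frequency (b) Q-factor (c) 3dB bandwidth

Step 1 — Resonance condition Im(Z)=0 gives ω₀ = 1/√(LC).
Step 2 — ω₀ = 1/√(0.103·3.03e-06) = 1790 rad/s.
Step 3 — f₀ = ω₀/(2π) = 284.9 Hz.
Step 4 — Series Q: Q = ω₀L/R = 1790·0.103/133 = 1.386.
Step 5 — 3dB bandwidth: Δω = ω₀/Q = 1291 rad/s; BW = Δω/(2π) = 205.5 Hz.

(a) f₀ = 284.9 Hz  (b) Q = 1.386  (c) BW = 205.5 Hz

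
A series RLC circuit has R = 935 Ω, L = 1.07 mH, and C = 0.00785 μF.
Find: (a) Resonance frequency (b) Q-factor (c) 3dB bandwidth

Step 1 — Resonance condition Im(Z)=0 gives ω₀ = 1/√(LC).
Step 2 — ω₀ = 1/√(0.00107·7.85e-09) = 3.45e+05 rad/s.
Step 3 — f₀ = ω₀/(2π) = 5.492e+04 Hz.
Step 4 — Series Q: Q = ω₀L/R = 3.45e+05·0.00107/935 = 0.3949.
Step 5 — 3dB bandwidth: Δω = ω₀/Q = 8.738e+05 rad/s; BW = Δω/(2π) = 1.391e+05 Hz.

(a) f₀ = 5.492e+04 Hz  (b) Q = 0.3949  (c) BW = 1.391e+05 Hz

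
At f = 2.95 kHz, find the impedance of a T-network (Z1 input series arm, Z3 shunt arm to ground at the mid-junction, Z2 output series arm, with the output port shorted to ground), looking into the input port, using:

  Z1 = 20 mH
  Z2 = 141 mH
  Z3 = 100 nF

Step 1 — Angular frequency: ω = 2π·f = 2π·2950 = 1.854e+04 rad/s.
Step 2 — Component impedances:
  Z1: Z = jωL = j·1.854e+04·0.02 = 0 + j370.7 Ω
  Z2: Z = jωL = j·1.854e+04·0.141 = 0 + j2613 Ω
  Z3: Z = 1/(jωC) = -j/(ω·C) = 0 - j539.5 Ω
Step 3 — With the output port shorted to ground, the output series arm Z2 runs from the junction to ground; the shunt arm Z3 also runs from the junction to ground. They appear in parallel: Z3 || Z2 = 0 - j679.9 Ω.
Step 4 — Series with input arm Z1: Z_in = Z1 + (Z3 || Z2) = 0 - j309.1 Ω = 309.1∠-90.0° Ω.

Z = 0 - j309.1 Ω = 309.1∠-90.0° Ω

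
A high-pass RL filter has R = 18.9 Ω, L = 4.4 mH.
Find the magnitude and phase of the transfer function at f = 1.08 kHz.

Step 1 — Angular frequency: ω = 2π·1080 = 6786 rad/s.
Step 2 — Transfer function: H(jω) = jωL/(R + jωL).
Step 3 — Numerator jωL = j·29.86; denominator R + jωL = 18.9 + j29.86.
Step 4 — H = 0.7139 + j0.4519.
Step 5 — Magnitude: |H| = 0.8449 (-1.5 dB); phase: φ = 32.3°.

|H| = 0.8449 (-1.5 dB), φ = 32.3°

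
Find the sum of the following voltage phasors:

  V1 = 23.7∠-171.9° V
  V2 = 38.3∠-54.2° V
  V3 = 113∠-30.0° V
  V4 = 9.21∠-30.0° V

Step 1 — Convert each phasor to rectangular form:
  V1 = 23.7·(cos(-171.9°) + j·sin(-171.9°)) = -23.46 - j3.339 V
  V2 = 38.3·(cos(-54.2°) + j·sin(-54.2°)) = 22.4 - j31.06 V
  V3 = 113·(cos(-30.0°) + j·sin(-30.0°)) = 97.86 - j56.5 V
  V4 = 9.21·(cos(-30.0°) + j·sin(-30.0°)) = 7.976 - j4.605 V
Step 2 — Sum components: V_total = 104.8 - j95.51 V.
Step 3 — Convert to polar: |V_total| = 141.8 V, ∠V_total = -42.4°.

V_total = 141.8∠-42.4° V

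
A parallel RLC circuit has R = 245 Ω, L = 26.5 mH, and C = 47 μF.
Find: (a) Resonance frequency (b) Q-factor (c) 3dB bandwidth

Step 1 — Resonance: ω₀ = 1/√(LC) = 1/√(0.0265·4.7e-05) = 896 rad/s.
Step 2 — f₀ = ω₀/(2π) = 142.6 Hz.
Step 3 — Parallel Q: Q = R/(ω₀L) = 245/(896·0.0265) = 10.32.
Step 4 — Bandwidth: Δω = ω₀/Q = 86.84 rad/s; BW = Δω/(2π) = 13.82 Hz.

(a) f₀ = 142.6 Hz  (b) Q = 10.32  (c) BW = 13.82 Hz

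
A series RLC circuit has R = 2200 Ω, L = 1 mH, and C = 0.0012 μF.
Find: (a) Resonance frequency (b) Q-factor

Step 1 — Resonance condition Im(Z)=0 gives ω₀ = 1/√(LC).
Step 2 — ω₀ = 1/√(0.001·1.2e-09) = 9.129e+05 rad/s.
Step 3 — f₀ = ω₀/(2π) = 1.453e+05 Hz.
Step 4 — Series Q: Q = ω₀L/R = 9.129e+05·0.001/2200 = 0.4149.

(a) f₀ = 1.453e+05 Hz  (b) Q = 0.4149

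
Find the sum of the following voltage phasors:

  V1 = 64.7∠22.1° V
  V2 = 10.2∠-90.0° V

Step 1 — Convert each phasor to rectangular form:
  V1 = 64.7·(cos(22.1°) + j·sin(22.1°)) = 59.95 + j24.34 V
  V2 = 10.2·(cos(-90.0°) + j·sin(-90.0°)) = 0 - j10.2 V
Step 2 — Sum components: V_total = 59.95 + j14.14 V.
Step 3 — Convert to polar: |V_total| = 61.59 V, ∠V_total = 13.3°.

V_total = 61.59∠13.3° V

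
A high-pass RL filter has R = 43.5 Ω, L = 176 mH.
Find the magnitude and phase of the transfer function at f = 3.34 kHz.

Step 1 — Angular frequency: ω = 2π·3340 = 2.099e+04 rad/s.
Step 2 — Transfer function: H(jω) = jωL/(R + jωL).
Step 3 — Numerator jωL = j·3694; denominator R + jωL = 43.5 + j3694.
Step 4 — H = 0.9999 + j0.01178.
Step 5 — Magnitude: |H| = 0.9999 (-0.0 dB); phase: φ = 0.7°.

|H| = 0.9999 (-0.0 dB), φ = 0.7°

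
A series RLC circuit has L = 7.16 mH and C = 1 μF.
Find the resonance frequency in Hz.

Step 1 — Resonance condition Im(Z)=0 gives ω₀ = 1/√(LC).
Step 2 — ω₀ = 1/√(0.00716·1e-06) = 1.182e+04 rad/s.
Step 3 — f₀ = ω₀/(2π) = 1881 Hz.

f₀ = 1881 Hz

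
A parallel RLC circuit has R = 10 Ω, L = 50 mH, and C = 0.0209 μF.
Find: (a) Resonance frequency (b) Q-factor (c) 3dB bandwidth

Step 1 — Resonance: ω₀ = 1/√(LC) = 1/√(0.05·2.09e-08) = 3.093e+04 rad/s.
Step 2 — f₀ = ω₀/(2π) = 4923 Hz.
Step 3 — Parallel Q: Q = R/(ω₀L) = 10/(3.093e+04·0.05) = 0.006465.
Step 4 — Bandwidth: Δω = ω₀/Q = 4.785e+06 rad/s; BW = Δω/(2π) = 7.615e+05 Hz.

(a) f₀ = 4923 Hz  (b) Q = 0.006465  (c) BW = 7.615e+05 Hz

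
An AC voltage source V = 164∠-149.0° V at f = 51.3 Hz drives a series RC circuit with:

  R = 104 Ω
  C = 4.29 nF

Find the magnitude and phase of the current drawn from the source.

Step 1 — Angular frequency: ω = 2π·f = 2π·51.3 = 322.3 rad/s.
Step 2 — Component impedances:
  R: Z = R = 104 Ω
  C: Z = 1/(jωC) = -j/(ω·C) = 0 - j7.232e+05 Ω
Step 3 — Series combination: Z_total = R + C = 104 - j7.232e+05 Ω = 7.232e+05∠-90.0° Ω.
Step 4 — Source phasor: V = 164∠-149.0° V = -140.6 - j84.47 V.
Step 5 — Ohm's law: I = V / Z_total = (-140.6 - j84.47) / (104 - j7.232e+05) = 0.0001168 - j0.0001944 A.
Step 6 — Convert to polar: |I| = 0.0002268 A, ∠I = -59.0°.

I = 0.0002268∠-59.0° A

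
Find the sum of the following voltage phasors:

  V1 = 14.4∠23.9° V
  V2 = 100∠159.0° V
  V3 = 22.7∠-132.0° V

Step 1 — Convert each phasor to rectangular form:
  V1 = 14.4·(cos(23.9°) + j·sin(23.9°)) = 13.17 + j5.834 V
  V2 = 100·(cos(159.0°) + j·sin(159.0°)) = -93.36 + j35.84 V
  V3 = 22.7·(cos(-132.0°) + j·sin(-132.0°)) = -15.19 - j16.87 V
Step 2 — Sum components: V_total = -95.38 + j24.8 V.
Step 3 — Convert to polar: |V_total| = 98.55 V, ∠V_total = 165.4°.

V_total = 98.55∠165.4° V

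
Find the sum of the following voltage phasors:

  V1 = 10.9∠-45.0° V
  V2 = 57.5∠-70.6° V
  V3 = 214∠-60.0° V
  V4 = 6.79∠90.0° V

Step 1 — Convert each phasor to rectangular form:
  V1 = 10.9·(cos(-45.0°) + j·sin(-45.0°)) = 7.707 - j7.707 V
  V2 = 57.5·(cos(-70.6°) + j·sin(-70.6°)) = 19.1 - j54.24 V
  V3 = 214·(cos(-60.0°) + j·sin(-60.0°)) = 107 - j185.3 V
  V4 = 6.79·(cos(90.0°) + j·sin(90.0°)) = 0 + j6.79 V
Step 2 — Sum components: V_total = 133.8 - j240.5 V.
Step 3 — Convert to polar: |V_total| = 275.2 V, ∠V_total = -60.9°.

V_total = 275.2∠-60.9° V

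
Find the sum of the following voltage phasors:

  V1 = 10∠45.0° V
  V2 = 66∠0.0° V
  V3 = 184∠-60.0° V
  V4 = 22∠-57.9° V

Step 1 — Convert each phasor to rectangular form:
  V1 = 10·(cos(45.0°) + j·sin(45.0°)) = 7.071 + j7.071 V
  V2 = 66·(cos(0.0°) + j·sin(0.0°)) = 66 V
  V3 = 184·(cos(-60.0°) + j·sin(-60.0°)) = 92 - j159.3 V
  V4 = 22·(cos(-57.9°) + j·sin(-57.9°)) = 11.69 - j18.64 V
Step 2 — Sum components: V_total = 176.8 - j170.9 V.
Step 3 — Convert to polar: |V_total| = 245.9 V, ∠V_total = -44.0°.

V_total = 245.9∠-44.0° V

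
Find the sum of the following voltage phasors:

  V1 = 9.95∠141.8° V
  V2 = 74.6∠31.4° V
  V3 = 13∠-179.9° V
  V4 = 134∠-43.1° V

Step 1 — Convert each phasor to rectangular form:
  V1 = 9.95·(cos(141.8°) + j·sin(141.8°)) = -7.819 + j6.153 V
  V2 = 74.6·(cos(31.4°) + j·sin(31.4°)) = 63.67 + j38.87 V
  V3 = 13·(cos(-179.9°) + j·sin(-179.9°)) = -13 - j0.02269 V
  V4 = 134·(cos(-43.1°) + j·sin(-43.1°)) = 97.84 - j91.56 V
Step 2 — Sum components: V_total = 140.7 - j46.56 V.
Step 3 — Convert to polar: |V_total| = 148.2 V, ∠V_total = -18.3°.

V_total = 148.2∠-18.3° V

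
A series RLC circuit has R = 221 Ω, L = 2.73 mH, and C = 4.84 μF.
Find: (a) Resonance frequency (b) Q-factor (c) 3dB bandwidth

Step 1 — Resonance: ω₀ = 1/√(LC) = 1/√(0.00273·4.84e-06) = 8700 rad/s.
Step 2 — f₀ = ω₀/(2π) = 1385 Hz.
Step 3 — Series Q: Q = ω₀L/R = 8700·0.00273/221 = 0.1075.
Step 4 — Bandwidth: Δω = ω₀/Q = 8.095e+04 rad/s; BW = Δω/(2π) = 1.288e+04 Hz.

(a) f₀ = 1385 Hz  (b) Q = 0.1075  (c) BW = 1.288e+04 Hz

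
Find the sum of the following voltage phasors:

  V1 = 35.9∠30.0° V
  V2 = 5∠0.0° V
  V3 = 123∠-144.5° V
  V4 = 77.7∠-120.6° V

Step 1 — Convert each phasor to rectangular form:
  V1 = 35.9·(cos(30.0°) + j·sin(30.0°)) = 31.09 + j17.95 V
  V2 = 5·(cos(0.0°) + j·sin(0.0°)) = 5 V
  V3 = 123·(cos(-144.5°) + j·sin(-144.5°)) = -100.1 - j71.43 V
  V4 = 77.7·(cos(-120.6°) + j·sin(-120.6°)) = -39.55 - j66.88 V
Step 2 — Sum components: V_total = -103.6 - j120.4 V.
Step 3 — Convert to polar: |V_total| = 158.8 V, ∠V_total = -130.7°.

V_total = 158.8∠-130.7° V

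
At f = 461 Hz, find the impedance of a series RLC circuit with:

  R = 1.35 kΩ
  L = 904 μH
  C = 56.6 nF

Step 1 — Angular frequency: ω = 2π·f = 2π·461 = 2897 rad/s.
Step 2 — Component impedances:
  R: Z = R = 1350 Ω
  L: Z = jωL = j·2897·0.000904 = 0 + j2.618 Ω
  C: Z = 1/(jωC) = -j/(ω·C) = 0 - j6100 Ω
Step 3 — Series combination: Z_total = R + L + C = 1350 - j6097 Ω = 6245∠-77.5° Ω.

Z = 1350 - j6097 Ω = 6245∠-77.5° Ω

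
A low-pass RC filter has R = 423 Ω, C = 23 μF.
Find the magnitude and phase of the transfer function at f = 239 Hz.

Step 1 — Angular frequency: ω = 2π·239 = 1502 rad/s.
Step 2 — Transfer function: H(jω) = 1/(1 + jωRC).
Step 3 — Denominator: 1 + jωRC = 1 + j·1502·423·2.3e-05 = 1 + j14.61.
Step 4 — H = 0.004663 - j0.06813.
Step 5 — Magnitude: |H| = 0.06829 (-23.3 dB); phase: φ = -86.1°.

|H| = 0.06829 (-23.3 dB), φ = -86.1°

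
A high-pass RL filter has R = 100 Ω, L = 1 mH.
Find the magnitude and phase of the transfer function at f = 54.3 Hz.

Step 1 — Angular frequency: ω = 2π·54.3 = 341.2 rad/s.
Step 2 — Transfer function: H(jω) = jωL/(R + jωL).
Step 3 — Numerator jωL = j·0.3412; denominator R + jωL = 100 + j0.3412.
Step 4 — H = 1.164e-05 + j0.003412.
Step 5 — Magnitude: |H| = 0.003412 (-49.3 dB); phase: φ = 89.8°.

|H| = 0.003412 (-49.3 dB), φ = 89.8°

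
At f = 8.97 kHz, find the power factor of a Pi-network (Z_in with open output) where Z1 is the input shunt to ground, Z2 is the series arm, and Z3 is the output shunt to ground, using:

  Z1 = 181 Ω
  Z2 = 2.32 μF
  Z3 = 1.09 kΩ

Step 1 — Angular frequency: ω = 2π·f = 2π·8970 = 5.636e+04 rad/s.
Step 2 — Component impedances:
  Z1: Z = R = 181 Ω
  Z2: Z = 1/(jωC) = -j/(ω·C) = 0 - j7.648 Ω
  Z3: Z = R = 1090 Ω
Step 3 — With open output, the series arm Z2 and the output shunt Z3 appear in series to ground: Z2 + Z3 = 1090 - j7.648 Ω.
Step 4 — Parallel with input shunt Z1: Z_in = Z1 || (Z2 + Z3) = 155.2 - j0.1551 Ω = 155.2∠-0.1° Ω.
Step 5 — Power factor: PF = cos(φ) = Re(Z)/|Z| = 155.2/155.2 = 1.
Step 6 — Type: Im(Z) = -0.1551 ⇒ leading (phase φ = -0.1°).

PF = 1 (leading, φ = -0.1°)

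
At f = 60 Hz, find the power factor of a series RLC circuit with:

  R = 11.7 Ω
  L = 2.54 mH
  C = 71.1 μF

Step 1 — Angular frequency: ω = 2π·f = 2π·60 = 377 rad/s.
Step 2 — Component impedances:
  R: Z = R = 11.7 Ω
  L: Z = jωL = j·377·0.00254 = 0 + j0.9576 Ω
  C: Z = 1/(jωC) = -j/(ω·C) = 0 - j37.31 Ω
Step 3 — Series combination: Z_total = R + L + C = 11.7 - j36.35 Ω = 38.19∠-72.2° Ω.
Step 4 — Power factor: PF = cos(φ) = Re(Z)/|Z| = 11.7/38.19 = 0.3064.
Step 5 — Type: Im(Z) = -36.35 ⇒ leading (phase φ = -72.2°).

PF = 0.3064 (leading, φ = -72.2°)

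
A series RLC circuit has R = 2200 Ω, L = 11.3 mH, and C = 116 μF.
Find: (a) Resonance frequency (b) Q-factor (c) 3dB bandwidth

Step 1 — Resonance: ω₀ = 1/√(LC) = 1/√(0.0113·0.000116) = 873.4 rad/s.
Step 2 — f₀ = ω₀/(2π) = 139 Hz.
Step 3 — Series Q: Q = ω₀L/R = 873.4·0.0113/2200 = 0.004486.
Step 4 — Bandwidth: Δω = ω₀/Q = 1.947e+05 rad/s; BW = Δω/(2π) = 3.099e+04 Hz.

(a) f₀ = 139 Hz  (b) Q = 0.004486  (c) BW = 3.099e+04 Hz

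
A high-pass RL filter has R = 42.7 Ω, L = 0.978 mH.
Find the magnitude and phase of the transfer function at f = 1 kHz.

Step 1 — Angular frequency: ω = 2π·1000 = 6283 rad/s.
Step 2 — Transfer function: H(jω) = jωL/(R + jωL).
Step 3 — Numerator jωL = j·6.145; denominator R + jωL = 42.7 + j6.145.
Step 4 — H = 0.02029 + j0.141.
Step 5 — Magnitude: |H| = 0.1424 (-16.9 dB); phase: φ = 81.8°.

|H| = 0.1424 (-16.9 dB), φ = 81.8°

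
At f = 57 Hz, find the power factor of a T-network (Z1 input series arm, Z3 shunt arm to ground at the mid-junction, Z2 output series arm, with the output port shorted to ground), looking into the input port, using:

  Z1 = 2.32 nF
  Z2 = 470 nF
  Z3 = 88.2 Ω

Step 1 — Angular frequency: ω = 2π·f = 2π·57 = 358.1 rad/s.
Step 2 — Component impedances:
  Z1: Z = 1/(jωC) = -j/(ω·C) = 0 - j1.204e+06 Ω
  Z2: Z = 1/(jωC) = -j/(ω·C) = 0 - j5941 Ω
  Z3: Z = R = 88.2 Ω
Step 3 — With the output port shorted to ground, the output series arm Z2 runs from the junction to ground; the shunt arm Z3 also runs from the junction to ground. They appear in parallel: Z3 || Z2 = 88.18 - j1.309 Ω.
Step 4 — Series with input arm Z1: Z_in = Z1 + (Z3 || Z2) = 88.18 - j1.204e+06 Ω = 1.204e+06∠-90.0° Ω.
Step 5 — Power factor: PF = cos(φ) = Re(Z)/|Z| = 88.181/1.2035e+06 = 7.327e-05.
Step 6 — Type: Im(Z) = -1.204e+06 ⇒ leading (phase φ = -90.0°).

PF = 7.327e-05 (leading, φ = -90.0°)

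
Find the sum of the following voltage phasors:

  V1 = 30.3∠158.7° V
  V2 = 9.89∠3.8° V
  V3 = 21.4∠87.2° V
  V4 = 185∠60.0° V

Step 1 — Convert each phasor to rectangular form:
  V1 = 30.3·(cos(158.7°) + j·sin(158.7°)) = -28.23 + j11.01 V
  V2 = 9.89·(cos(3.8°) + j·sin(3.8°)) = 9.868 + j0.6554 V
  V3 = 21.4·(cos(87.2°) + j·sin(87.2°)) = 1.045 + j21.37 V
  V4 = 185·(cos(60.0°) + j·sin(60.0°)) = 92.5 + j160.2 V
Step 2 — Sum components: V_total = 75.18 + j193.3 V.
Step 3 — Convert to polar: |V_total| = 207.4 V, ∠V_total = 68.7°.

V_total = 207.4∠68.7° V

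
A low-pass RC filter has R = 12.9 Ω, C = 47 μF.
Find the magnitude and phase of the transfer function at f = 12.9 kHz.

Step 1 — Angular frequency: ω = 2π·1.29e+04 = 8.105e+04 rad/s.
Step 2 — Transfer function: H(jω) = 1/(1 + jωRC).
Step 3 — Denominator: 1 + jωRC = 1 + j·8.105e+04·12.9·4.7e-05 = 1 + j49.14.
Step 4 — H = 0.0004139 - j0.02034.
Step 5 — Magnitude: |H| = 0.02034 (-33.8 dB); phase: φ = -88.8°.

|H| = 0.02034 (-33.8 dB), φ = -88.8°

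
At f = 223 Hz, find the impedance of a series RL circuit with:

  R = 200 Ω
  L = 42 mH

Step 1 — Angular frequency: ω = 2π·f = 2π·223 = 1401 rad/s.
Step 2 — Component impedances:
  R: Z = R = 200 Ω
  L: Z = jωL = j·1401·0.042 = 0 + j58.85 Ω
Step 3 — Series combination: Z_total = R + L = 200 + j58.85 Ω = 208.5∠16.4° Ω.

Z = 200 + j58.85 Ω = 208.5∠16.4° Ω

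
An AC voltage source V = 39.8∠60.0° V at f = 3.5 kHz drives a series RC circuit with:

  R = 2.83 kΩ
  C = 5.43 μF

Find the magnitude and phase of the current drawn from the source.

Step 1 — Angular frequency: ω = 2π·f = 2π·3500 = 2.199e+04 rad/s.
Step 2 — Component impedances:
  R: Z = R = 2830 Ω
  C: Z = 1/(jωC) = -j/(ω·C) = 0 - j8.374 Ω
Step 3 — Series combination: Z_total = R + C = 2830 - j8.374 Ω = 2830∠-0.2° Ω.
Step 4 — Source phasor: V = 39.8∠60.0° V = 19.9 + j34.47 V.
Step 5 — Ohm's law: I = V / Z_total = (19.9 + j34.47) / (2830 - j8.374) = 0.006996 + j0.0122 A.
Step 6 — Convert to polar: |I| = 0.01406 A, ∠I = 60.2°.

I = 0.01406∠60.2° A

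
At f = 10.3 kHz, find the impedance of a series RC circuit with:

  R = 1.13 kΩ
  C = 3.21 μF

Step 1 — Angular frequency: ω = 2π·f = 2π·1.03e+04 = 6.472e+04 rad/s.
Step 2 — Component impedances:
  R: Z = R = 1130 Ω
  C: Z = 1/(jωC) = -j/(ω·C) = 0 - j4.814 Ω
Step 3 — Series combination: Z_total = R + C = 1130 - j4.814 Ω = 1130∠-0.2° Ω.

Z = 1130 - j4.814 Ω = 1130∠-0.2° Ω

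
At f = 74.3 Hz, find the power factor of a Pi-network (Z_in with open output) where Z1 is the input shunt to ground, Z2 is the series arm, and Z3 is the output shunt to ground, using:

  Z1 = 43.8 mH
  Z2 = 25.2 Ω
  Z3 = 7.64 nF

Step 1 — Angular frequency: ω = 2π·f = 2π·74.3 = 466.8 rad/s.
Step 2 — Component impedances:
  Z1: Z = jωL = j·466.8·0.0438 = 0 + j20.45 Ω
  Z2: Z = R = 25.2 Ω
  Z3: Z = 1/(jωC) = -j/(ω·C) = 0 - j2.804e+05 Ω
Step 3 — With open output, the series arm Z2 and the output shunt Z3 appear in series to ground: Z2 + Z3 = 25.2 - j2.804e+05 Ω.
Step 4 — Parallel with input shunt Z1: Z_in = Z1 || (Z2 + Z3) = 1.341e-07 + j20.45 Ω = 20.45∠90.0° Ω.
Step 5 — Power factor: PF = cos(φ) = Re(Z)/|Z| = 1.3405e-07/20.449 = 6.555e-09.
Step 6 — Type: Im(Z) = 20.45 ⇒ lagging (phase φ = 90.0°).

PF = 6.555e-09 (lagging, φ = 90.0°)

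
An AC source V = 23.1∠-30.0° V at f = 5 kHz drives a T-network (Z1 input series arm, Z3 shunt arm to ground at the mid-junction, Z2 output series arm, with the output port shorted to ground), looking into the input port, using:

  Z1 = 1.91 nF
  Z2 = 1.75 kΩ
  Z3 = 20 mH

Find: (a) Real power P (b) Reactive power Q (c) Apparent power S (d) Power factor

Step 1 — Angular frequency: ω = 2π·f = 2π·5000 = 3.142e+04 rad/s.
Step 2 — Component impedances:
  Z1: Z = 1/(jωC) = -j/(ω·C) = 0 - j1.667e+04 Ω
  Z2: Z = R = 1750 Ω
  Z3: Z = jωL = j·3.142e+04·0.02 = 0 + j628.3 Ω
Step 3 — With the output port shorted to ground, the output series arm Z2 runs from the junction to ground; the shunt arm Z3 also runs from the junction to ground. They appear in parallel: Z3 || Z2 = 199.8 + j556.6 Ω.
Step 4 — Series with input arm Z1: Z_in = Z1 + (Z3 || Z2) = 199.8 - j1.611e+04 Ω = 1.611e+04∠-89.3° Ω.
Step 5 — Source phasor: V = 23.1∠-30.0° V = 20.01 - j11.55 V.
Step 6 — Current: I = V / Z = 0.0007323 + j0.001233 A = 0.001434∠59.3° A.
Step 7 — Complex power: S = V·I* = 0.0004109 - j0.03312 VA.
Step 8 — Real power: P = Re(S) = 0.0004109 W.
Step 9 — Reactive power: Q = Im(S) = -0.03312 VAR.
Step 10 — Apparent power: |S| = 0.03312 VA.
Step 11 — Power factor: PF = P/|S| = 0.0124 (leading).

(a) P = 0.0004109 W  (b) Q = -0.03312 VAR  (c) S = 0.03312 VA  (d) PF = 0.0124 (leading)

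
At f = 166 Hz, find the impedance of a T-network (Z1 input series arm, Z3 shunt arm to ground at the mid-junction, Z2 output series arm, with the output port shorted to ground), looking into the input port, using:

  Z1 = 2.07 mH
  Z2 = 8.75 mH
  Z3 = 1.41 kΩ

Step 1 — Angular frequency: ω = 2π·f = 2π·166 = 1043 rad/s.
Step 2 — Component impedances:
  Z1: Z = jωL = j·1043·0.00207 = 0 + j2.159 Ω
  Z2: Z = jωL = j·1043·0.00875 = 0 + j9.126 Ω
  Z3: Z = R = 1410 Ω
Step 3 — With the output port shorted to ground, the output series arm Z2 runs from the junction to ground; the shunt arm Z3 also runs from the junction to ground. They appear in parallel: Z3 || Z2 = 0.05907 + j9.126 Ω.
Step 4 — Series with input arm Z1: Z_in = Z1 + (Z3 || Z2) = 0.05907 + j11.28 Ω = 11.29∠89.7° Ω.

Z = 0.05907 + j11.28 Ω = 11.29∠89.7° Ω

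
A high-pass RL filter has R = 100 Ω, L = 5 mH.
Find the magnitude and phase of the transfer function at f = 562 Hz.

Step 1 — Angular frequency: ω = 2π·562 = 3531 rad/s.
Step 2 — Transfer function: H(jω) = jωL/(R + jωL).
Step 3 — Numerator jωL = j·17.66; denominator R + jωL = 100 + j17.66.
Step 4 — H = 0.03023 + j0.1712.
Step 5 — Magnitude: |H| = 0.1739 (-15.2 dB); phase: φ = 80.0°.

|H| = 0.1739 (-15.2 dB), φ = 80.0°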